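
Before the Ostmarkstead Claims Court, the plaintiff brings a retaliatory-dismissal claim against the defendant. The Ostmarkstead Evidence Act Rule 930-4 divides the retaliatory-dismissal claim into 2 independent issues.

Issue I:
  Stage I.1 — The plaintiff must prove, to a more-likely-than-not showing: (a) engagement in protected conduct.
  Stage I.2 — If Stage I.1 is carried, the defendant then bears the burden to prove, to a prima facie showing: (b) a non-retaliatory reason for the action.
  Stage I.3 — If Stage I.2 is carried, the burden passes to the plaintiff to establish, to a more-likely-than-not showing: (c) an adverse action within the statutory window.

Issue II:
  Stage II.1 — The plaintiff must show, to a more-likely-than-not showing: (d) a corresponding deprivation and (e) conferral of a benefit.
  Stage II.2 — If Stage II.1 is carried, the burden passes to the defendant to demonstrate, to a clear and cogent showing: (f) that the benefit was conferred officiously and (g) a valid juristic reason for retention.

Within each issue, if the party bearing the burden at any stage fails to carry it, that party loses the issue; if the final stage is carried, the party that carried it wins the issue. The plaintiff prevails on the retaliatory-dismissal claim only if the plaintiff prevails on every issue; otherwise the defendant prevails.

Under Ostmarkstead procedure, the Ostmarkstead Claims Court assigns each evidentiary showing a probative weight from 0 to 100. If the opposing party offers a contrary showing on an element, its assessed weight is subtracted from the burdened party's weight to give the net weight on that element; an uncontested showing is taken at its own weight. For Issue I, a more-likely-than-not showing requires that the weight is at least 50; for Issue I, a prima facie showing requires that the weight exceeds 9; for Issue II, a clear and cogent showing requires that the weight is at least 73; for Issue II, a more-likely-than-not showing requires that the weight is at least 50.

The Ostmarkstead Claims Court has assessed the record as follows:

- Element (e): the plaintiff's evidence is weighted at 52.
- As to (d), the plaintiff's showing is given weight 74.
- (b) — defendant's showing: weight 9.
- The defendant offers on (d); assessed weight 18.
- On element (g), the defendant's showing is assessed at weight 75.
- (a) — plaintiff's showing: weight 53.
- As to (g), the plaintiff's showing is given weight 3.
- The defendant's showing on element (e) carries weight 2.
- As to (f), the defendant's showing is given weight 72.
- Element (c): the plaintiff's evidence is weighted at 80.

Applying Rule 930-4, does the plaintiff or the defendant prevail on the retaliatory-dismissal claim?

— Issue I —
At Stage I.1 the plaintiff must meet a more-likely-than-not showing (weight is at least 50): on (a) the weight is 53, which does reach 50, so (a) meets the standard.
  The plaintiff carries Stage I.1; the defendant now bears the burden.
At Stage I.2 the defendant must meet a prima facie showing (weight exceeds 9): on (b) the weight is 9, ≤ 9, so (b) does not meet the standard.
  Not every element is met, so the defendant fails to carry Stage I.2.
So the plaintiff prevails on this issue.
— Issue II —
Stage II.1 — burden on plaintiff; standard: a more-likely-than-not showing (weight is at least 50).
    (d): 74 − 18 = 56 ≥ 50 [met]
    (e): 52 − 2 = 50 ≥ 50 [met]
  Stage II.1 is satisfied; the onus moves to the defendant.
Stage II.2 — burden on defendant; standard: a clear and cogent showing (weight is at least 73).
    (f): 72 < 73 [not met]
    (g): 75 − 3 = 72 < 73 [not met]
  Not every element is met, so the defendant fails to carry Stage II.2.
So the plaintiff prevails on this issue.
Per-issue: Issue I → plaintiff; Issue II → plaintiff. The plaintiff must prevail on every issue; overall, the plaintiff prevails.

plaintiff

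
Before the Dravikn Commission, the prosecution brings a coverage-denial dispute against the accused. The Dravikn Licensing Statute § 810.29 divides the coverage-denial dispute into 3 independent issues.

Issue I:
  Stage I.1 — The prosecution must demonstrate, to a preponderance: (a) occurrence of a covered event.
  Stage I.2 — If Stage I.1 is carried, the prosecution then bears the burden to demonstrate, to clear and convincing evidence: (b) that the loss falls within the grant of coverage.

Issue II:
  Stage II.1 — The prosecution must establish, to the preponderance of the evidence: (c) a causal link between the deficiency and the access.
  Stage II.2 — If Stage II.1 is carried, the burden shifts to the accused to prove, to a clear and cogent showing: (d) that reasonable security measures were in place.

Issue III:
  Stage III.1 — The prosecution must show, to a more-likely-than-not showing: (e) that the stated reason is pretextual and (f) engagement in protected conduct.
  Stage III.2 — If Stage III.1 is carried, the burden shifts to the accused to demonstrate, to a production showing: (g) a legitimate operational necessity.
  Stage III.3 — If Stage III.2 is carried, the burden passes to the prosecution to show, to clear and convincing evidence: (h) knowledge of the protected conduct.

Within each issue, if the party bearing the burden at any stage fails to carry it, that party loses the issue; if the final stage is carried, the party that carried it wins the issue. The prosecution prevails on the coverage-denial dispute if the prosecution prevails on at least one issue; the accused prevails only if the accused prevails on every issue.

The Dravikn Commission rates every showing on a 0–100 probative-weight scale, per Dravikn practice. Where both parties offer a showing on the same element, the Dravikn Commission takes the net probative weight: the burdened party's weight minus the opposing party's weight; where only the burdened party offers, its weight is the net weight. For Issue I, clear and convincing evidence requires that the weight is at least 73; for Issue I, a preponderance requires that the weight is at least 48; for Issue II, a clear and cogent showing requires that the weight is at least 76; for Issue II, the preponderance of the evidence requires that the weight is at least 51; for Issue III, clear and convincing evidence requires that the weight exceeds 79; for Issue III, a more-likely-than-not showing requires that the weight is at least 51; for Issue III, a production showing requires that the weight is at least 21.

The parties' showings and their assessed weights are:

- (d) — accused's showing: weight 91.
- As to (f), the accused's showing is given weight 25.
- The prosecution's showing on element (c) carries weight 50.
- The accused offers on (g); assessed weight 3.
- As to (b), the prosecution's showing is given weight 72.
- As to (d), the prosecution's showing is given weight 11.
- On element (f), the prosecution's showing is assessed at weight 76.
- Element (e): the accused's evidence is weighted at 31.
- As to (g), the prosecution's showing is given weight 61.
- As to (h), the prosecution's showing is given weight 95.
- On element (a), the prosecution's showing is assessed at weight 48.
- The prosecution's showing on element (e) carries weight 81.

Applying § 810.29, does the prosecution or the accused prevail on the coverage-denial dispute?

accused

— Issue I —
Stage I.1 — burden on prosecution; standard: a preponderance (weight is at least 48).
    (a): 48 ≥ 48 [met]
  Stage I.1 is satisfied; the prosecution continues to bear the burden.
Stage I.2 — burden on prosecution; standard: clear and convincing evidence (weight is at least 73).
    (b): 72 < 73 [not met]
  Stage I.2 not carried; the prosecution fails its burden.
So the accused prevails on this issue.
— Issue II —
Stage II.1 (prosecution, the preponderance of the evidence, weight is at least 51): (c) 50 < 51 — fails.
  Not every element is met, so the prosecution fails to carry Stage II.1.
So the accused prevails on this issue.
— Issue III —
Stage III.1 — burden on prosecution; standard: a more-likely-than-not showing (weight is at least 51).
    (e): 81 − 31 = 50 < 51 [not met]
    (f): 76 − 25 = 51 ≥ 51 [met]
  Stage III.1 not carried; the prosecution fails its burden.
The accused prevails on this issue.
Per-issue: Issue I → accused; Issue II → accused; Issue III → accused. The prosecution must prevail on at least one issue; overall, the accused prevails.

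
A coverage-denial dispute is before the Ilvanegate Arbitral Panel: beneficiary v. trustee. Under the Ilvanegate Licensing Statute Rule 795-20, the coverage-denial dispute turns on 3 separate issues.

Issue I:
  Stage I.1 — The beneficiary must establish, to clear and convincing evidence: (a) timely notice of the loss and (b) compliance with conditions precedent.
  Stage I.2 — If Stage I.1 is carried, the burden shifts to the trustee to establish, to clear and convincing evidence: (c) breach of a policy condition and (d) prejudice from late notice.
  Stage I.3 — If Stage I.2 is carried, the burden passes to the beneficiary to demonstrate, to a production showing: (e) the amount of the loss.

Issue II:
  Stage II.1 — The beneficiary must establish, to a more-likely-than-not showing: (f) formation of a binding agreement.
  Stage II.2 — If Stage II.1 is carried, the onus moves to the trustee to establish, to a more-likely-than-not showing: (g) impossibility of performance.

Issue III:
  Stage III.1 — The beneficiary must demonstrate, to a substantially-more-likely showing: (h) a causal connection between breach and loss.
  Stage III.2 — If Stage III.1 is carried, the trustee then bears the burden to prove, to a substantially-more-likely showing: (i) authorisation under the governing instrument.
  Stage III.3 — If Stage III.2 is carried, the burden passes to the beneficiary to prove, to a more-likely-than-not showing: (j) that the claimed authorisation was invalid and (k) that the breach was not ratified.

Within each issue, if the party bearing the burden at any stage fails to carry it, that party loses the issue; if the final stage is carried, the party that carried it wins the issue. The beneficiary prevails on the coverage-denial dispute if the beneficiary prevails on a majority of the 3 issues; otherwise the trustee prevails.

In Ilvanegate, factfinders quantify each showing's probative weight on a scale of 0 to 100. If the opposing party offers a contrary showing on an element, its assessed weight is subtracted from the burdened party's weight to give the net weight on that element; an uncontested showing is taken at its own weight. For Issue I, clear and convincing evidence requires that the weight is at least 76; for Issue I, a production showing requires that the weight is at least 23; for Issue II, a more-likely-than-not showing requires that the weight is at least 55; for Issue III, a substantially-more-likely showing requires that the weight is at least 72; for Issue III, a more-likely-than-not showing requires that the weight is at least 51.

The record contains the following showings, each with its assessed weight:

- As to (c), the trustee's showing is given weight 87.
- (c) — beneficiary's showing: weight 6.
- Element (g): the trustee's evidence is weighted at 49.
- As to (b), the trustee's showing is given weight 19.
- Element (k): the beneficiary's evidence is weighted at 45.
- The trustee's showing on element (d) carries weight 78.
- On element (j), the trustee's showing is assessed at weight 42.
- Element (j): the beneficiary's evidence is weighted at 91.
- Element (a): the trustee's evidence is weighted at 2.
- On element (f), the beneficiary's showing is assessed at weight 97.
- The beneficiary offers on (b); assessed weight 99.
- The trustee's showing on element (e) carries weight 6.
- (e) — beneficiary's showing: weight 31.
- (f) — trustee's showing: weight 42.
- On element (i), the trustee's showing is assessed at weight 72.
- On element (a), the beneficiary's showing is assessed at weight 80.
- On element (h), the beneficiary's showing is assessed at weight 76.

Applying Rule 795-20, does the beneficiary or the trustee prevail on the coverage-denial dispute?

beneficiary

— Issue I —
Stage I.1 (beneficiary, clear and convincing evidence, weight is at least 76): (a) net 80−2=78 ≥ 76 — meets; (b) net 99−19=80 ≥ 76 — meets.
  The beneficiary carries Stage I.1; the trustee now bears the burden.
Stage I.2 (trustee, clear and convincing evidence, weight is at least 76): (c) net 87−6=81 ≥ 76 — meets; (d) 78 ≥ 76 — meets.
  Stage I.2 is satisfied; the onus moves to the beneficiary.
Stage I.3 (beneficiary, a production showing, weight is at least 23): (e) net 31−6=25 ≥ 23 — meets.
  The beneficiary carries the last stage.
All stages carried — the beneficiary prevails on this issue.
— Issue II —
Stage II.1 — burden on beneficiary; standard: a more-likely-than-not showing (weight is at least 55).
    (f): 97 − 42 = 55 ≥ 55 [met]
  All elements met. The burden passes to the trustee.
Stage II.2 — burden on trustee; standard: a more-likely-than-not showing (weight is at least 55).
    (g): 49 < 55 [not met]
  The trustee does not carry Stage II.2.
The beneficiary prevails on this issue.
— Issue III —
Stage III.1 — burden on beneficiary; standard: a substantially-more-likely showing (weight is at least 72).
    (h): 76 ≥ 72 [met]
  All elements met. The burden passes to the trustee.
Stage III.2 — burden on trustee; standard: a substantially-more-likely showing (weight is at least 72).
    (i): 72 ≥ 72 [met]
  All elements met. The burden passes to the beneficiary.
Stage III.3 — burden on beneficiary; standard: a more-likely-than-not showing (weight is at least 51).
    (j): 91 − 42 = 49 < 51 [not met]
    (k): 45 < 51 [not met]
  Not every element is met, so the beneficiary fails to carry Stage III.3.
The trustee prevails on this issue.
Per-issue: Issue I → beneficiary; Issue II → beneficiary; Issue III → trustee. The beneficiary must prevail on a majority of issues; overall, the beneficiary prevails.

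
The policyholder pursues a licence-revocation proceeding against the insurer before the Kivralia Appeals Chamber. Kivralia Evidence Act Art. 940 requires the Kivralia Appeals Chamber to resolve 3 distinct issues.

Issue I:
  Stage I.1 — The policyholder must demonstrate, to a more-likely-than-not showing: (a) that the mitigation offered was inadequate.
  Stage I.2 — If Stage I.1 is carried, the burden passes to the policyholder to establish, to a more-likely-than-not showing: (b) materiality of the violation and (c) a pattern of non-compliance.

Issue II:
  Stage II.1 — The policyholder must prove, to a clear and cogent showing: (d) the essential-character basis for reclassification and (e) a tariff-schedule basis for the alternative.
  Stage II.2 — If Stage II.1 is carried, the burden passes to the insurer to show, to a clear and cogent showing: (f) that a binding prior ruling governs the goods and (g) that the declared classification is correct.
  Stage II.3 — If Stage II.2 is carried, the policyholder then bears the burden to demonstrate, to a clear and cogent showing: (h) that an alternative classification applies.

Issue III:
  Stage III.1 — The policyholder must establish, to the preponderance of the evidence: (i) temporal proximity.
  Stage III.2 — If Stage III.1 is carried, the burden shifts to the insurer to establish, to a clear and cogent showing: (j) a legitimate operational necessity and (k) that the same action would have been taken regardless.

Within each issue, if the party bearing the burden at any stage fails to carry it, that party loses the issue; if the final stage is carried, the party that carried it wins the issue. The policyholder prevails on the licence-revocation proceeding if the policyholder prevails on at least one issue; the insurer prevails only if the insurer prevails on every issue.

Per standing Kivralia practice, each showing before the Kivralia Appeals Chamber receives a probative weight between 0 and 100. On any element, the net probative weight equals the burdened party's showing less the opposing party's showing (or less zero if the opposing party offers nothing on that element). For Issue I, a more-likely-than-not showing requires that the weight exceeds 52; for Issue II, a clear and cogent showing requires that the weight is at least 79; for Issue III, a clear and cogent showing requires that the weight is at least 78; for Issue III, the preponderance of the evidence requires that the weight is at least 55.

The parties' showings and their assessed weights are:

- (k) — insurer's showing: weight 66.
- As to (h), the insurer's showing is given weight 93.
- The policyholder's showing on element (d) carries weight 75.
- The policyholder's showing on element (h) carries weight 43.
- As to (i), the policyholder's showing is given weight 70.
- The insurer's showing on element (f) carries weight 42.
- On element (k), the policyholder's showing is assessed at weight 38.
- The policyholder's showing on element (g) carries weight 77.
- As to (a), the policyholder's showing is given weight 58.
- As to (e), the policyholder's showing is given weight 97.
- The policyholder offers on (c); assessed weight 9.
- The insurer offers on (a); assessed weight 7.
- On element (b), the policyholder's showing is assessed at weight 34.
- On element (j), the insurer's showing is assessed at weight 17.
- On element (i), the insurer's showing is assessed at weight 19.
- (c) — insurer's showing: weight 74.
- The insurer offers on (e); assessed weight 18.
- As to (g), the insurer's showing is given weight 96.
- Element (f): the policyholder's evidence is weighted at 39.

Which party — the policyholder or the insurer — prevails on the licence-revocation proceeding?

insurer

— Issue I —
Stage I.1 (policyholder, a more-likely-than-not showing, weight exceeds 52): (a) net 58−7=51 ≤ 52 — fails.
  Stage I.1 not carried; the policyholder fails its burden.
The analysis ends at Stage I.1; the insurer prevails on this issue.
— Issue II —
Stage II.1 (policyholder, a clear and cogent showing, weight is at least 79): (d) 75 < 79 — fails; (e) net 97−18=79 ≥ 79 — meets.
  The policyholder does not carry Stage II.1.
The insurer prevails on this issue.
— Issue III —
At Stage III.1 the policyholder must meet the preponderance of the evidence (weight is at least 55): on (i) the weight is 70 less the opposing 19 gives net 51, which does not reach 55, so (i) does not meet the standard.
  Stage III.1 not carried; the policyholder fails its burden.
The analysis ends at Stage III.1; the insurer prevails on this issue.
Per-issue: Issue I → insurer; Issue II → insurer; Issue III → insurer. The policyholder must prevail on at least one issue; overall, the insurer prevails.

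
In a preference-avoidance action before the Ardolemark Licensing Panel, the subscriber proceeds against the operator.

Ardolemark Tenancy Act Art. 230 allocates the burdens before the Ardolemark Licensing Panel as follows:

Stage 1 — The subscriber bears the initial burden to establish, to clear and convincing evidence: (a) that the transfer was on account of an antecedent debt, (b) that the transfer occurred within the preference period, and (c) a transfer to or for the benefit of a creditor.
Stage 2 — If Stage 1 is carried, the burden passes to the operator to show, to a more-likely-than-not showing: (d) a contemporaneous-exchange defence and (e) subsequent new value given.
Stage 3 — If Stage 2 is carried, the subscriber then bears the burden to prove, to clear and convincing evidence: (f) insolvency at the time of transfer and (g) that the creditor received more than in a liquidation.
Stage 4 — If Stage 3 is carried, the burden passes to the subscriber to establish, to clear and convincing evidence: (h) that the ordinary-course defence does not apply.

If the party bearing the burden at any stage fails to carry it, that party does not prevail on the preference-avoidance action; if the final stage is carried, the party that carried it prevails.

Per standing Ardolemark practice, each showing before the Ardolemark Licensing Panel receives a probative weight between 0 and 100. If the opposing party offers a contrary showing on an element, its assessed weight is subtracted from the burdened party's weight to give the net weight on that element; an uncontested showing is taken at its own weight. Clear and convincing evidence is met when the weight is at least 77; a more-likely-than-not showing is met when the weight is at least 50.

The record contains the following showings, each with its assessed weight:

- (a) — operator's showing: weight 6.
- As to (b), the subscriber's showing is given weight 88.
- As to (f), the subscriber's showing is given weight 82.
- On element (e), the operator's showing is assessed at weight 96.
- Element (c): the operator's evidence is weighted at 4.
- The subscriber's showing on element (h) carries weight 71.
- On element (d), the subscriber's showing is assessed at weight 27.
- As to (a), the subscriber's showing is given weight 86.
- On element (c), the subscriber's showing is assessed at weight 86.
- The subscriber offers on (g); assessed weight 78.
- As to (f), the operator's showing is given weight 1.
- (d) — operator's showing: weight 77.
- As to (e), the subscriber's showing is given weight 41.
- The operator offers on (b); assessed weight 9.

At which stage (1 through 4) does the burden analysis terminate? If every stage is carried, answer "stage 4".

Stage 1 (subscriber, clear and convincing evidence, weight is at least 77): (a) net 86−6=80 ≥ 77 — meets; (b) net 88−9=79 ≥ 77 — meets; (c) net 86−4=82 ≥ 77 — meets.
  Stage 1 is satisfied; the onus moves to the operator.
Stage 2 (operator, a more-likely-than-not showing, weight is at least 50): (d) net 77−27=50 ≥ 50 — meets; (e) net 96−41=55 ≥ 50 — meets.
  Stage 2 is satisfied; the onus moves to the subscriber.
Stage 3 (subscriber, clear and convincing evidence, weight is at least 77): (f) net 82−1=81 ≥ 77 — meets; (g) 78 ≥ 77 — meets.
  All elements met. The subscriber retains the burden for Stage 4.
Stage 4 (subscriber, clear and convincing evidence, weight is at least 77): (h) 71 < 77 — fails.
  Stage 4 not carried; the subscriber fails its burden.
The analysis ends at Stage 4; the operator prevails.

stage 4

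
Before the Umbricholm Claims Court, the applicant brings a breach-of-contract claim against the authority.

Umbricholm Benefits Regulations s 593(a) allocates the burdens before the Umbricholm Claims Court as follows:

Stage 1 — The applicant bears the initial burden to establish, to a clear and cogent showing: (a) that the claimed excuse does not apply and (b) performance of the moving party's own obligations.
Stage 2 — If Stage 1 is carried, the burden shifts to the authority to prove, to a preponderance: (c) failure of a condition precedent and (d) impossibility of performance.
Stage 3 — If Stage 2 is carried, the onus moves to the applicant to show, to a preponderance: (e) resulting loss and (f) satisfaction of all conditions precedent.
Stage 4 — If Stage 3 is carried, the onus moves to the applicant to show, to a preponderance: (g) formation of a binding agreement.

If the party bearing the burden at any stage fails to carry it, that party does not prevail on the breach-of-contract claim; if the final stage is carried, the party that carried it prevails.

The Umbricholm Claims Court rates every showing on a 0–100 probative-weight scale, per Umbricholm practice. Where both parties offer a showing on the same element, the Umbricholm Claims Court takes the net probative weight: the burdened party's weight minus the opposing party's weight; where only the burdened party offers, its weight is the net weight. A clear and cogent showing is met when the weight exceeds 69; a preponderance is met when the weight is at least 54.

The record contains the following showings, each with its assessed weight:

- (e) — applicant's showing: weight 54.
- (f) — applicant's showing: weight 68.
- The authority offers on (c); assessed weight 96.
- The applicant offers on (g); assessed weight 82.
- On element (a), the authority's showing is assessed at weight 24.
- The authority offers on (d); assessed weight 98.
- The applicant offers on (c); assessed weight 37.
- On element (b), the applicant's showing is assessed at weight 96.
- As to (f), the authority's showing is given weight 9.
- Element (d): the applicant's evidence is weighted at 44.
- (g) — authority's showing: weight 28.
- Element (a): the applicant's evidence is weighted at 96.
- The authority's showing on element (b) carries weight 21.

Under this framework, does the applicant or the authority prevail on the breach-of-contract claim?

applicant

Stage 1 — burden on applicant; standard: a clear and cogent showing (weight exceeds 69).
    (a): 96 − 24 = 72 > 69 [met]
    (b): 96 − 21 = 75 > 69 [met]
  Stage 1 is satisfied; the onus moves to the authority.
Stage 2 — burden on authority; standard: a preponderance (weight is at least 54).
    (c): 96 − 37 = 59 ≥ 54 [met]
    (d): 98 − 44 = 54 ≥ 54 [met]
  The authority carries Stage 2; the applicant now bears the burden.
Stage 3 — burden on applicant; standard: a preponderance (weight is at least 54).
    (e): 54 ≥ 54 [met]
    (f): 68 − 9 = 59 ≥ 54 [met]
  All elements met. The applicant retains the burden for Stage 4.
Stage 4 — burden on applicant; standard: a preponderance (weight is at least 54).
    (g): 82 − 28 = 54 ≥ 54 [met]
  Stage 4 carried; the final stage is satisfied.
With every stage satisfied, the applicant prevails.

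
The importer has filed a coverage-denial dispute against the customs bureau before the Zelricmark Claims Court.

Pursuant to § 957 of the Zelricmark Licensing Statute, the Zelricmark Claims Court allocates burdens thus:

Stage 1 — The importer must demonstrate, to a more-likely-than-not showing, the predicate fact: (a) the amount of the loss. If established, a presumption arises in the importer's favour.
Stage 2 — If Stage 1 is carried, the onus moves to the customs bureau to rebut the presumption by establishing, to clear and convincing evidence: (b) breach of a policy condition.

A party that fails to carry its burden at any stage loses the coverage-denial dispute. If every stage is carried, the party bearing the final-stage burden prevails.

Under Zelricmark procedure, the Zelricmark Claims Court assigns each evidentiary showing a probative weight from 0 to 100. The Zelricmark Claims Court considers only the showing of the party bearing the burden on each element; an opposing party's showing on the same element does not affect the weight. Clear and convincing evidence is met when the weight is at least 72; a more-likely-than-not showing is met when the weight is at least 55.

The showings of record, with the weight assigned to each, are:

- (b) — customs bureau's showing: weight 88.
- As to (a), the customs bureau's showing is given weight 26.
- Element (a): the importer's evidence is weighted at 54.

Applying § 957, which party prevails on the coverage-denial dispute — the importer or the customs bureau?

Stage 1 — burden on importer; standard: a more-likely-than-not showing (weight is at least 55).
    (a): 54 (customs bureau's 26 disregarded) < 55 [not met]
  Stage 1 not carried; the importer fails its burden.
The customs bureau prevails.

customs bureau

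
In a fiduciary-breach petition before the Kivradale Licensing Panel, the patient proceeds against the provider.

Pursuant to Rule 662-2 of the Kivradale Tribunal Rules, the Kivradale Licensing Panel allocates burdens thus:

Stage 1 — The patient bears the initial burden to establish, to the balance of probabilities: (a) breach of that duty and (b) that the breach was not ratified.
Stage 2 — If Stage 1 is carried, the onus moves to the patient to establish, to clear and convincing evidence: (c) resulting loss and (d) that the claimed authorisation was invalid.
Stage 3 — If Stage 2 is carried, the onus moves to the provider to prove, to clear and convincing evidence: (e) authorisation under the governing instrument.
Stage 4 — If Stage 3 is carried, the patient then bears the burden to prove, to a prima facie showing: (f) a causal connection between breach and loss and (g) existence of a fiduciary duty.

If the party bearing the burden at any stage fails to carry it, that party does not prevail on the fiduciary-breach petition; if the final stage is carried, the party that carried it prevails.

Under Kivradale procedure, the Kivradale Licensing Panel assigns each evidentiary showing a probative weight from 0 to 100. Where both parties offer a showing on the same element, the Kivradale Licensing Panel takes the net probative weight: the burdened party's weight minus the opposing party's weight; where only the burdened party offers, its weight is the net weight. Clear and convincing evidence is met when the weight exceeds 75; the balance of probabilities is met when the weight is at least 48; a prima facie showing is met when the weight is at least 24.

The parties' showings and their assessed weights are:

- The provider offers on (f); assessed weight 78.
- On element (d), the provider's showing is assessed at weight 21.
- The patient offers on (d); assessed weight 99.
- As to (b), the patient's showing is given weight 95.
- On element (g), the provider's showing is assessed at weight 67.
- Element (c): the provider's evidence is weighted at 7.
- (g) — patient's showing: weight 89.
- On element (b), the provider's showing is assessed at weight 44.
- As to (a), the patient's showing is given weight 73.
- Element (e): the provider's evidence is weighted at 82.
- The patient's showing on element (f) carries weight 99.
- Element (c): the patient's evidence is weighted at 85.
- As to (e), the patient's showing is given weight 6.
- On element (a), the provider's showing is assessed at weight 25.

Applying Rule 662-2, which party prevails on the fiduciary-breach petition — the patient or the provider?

provider

Stage 1 (patient, the balance of probabilities, weight is at least 48): (a) net 73−25=48 ≥ 48 — meets; (b) net 95−44=51 ≥ 48 — meets.
  Stage 1 carried; the burden remains with the patient.
Stage 2 (patient, clear and convincing evidence, weight exceeds 75): (c) net 85−7=78 > 75 — meets; (d) net 99−21=78 > 75 — meets.
  All elements met. The burden passes to the provider.
Stage 3 (provider, clear and convincing evidence, weight exceeds 75): (e) net 82−6=76 > 75 — meets.
  Stage 3 is satisfied; the onus moves to the patient.
Stage 4 (patient, a prima facie showing, weight is at least 24): (f) net 99−78=21 < 24 — fails; (g) net 89−67=22 < 24 — fails.
  Not every element is met, so the patient fails to carry Stage 4.
The provider prevails.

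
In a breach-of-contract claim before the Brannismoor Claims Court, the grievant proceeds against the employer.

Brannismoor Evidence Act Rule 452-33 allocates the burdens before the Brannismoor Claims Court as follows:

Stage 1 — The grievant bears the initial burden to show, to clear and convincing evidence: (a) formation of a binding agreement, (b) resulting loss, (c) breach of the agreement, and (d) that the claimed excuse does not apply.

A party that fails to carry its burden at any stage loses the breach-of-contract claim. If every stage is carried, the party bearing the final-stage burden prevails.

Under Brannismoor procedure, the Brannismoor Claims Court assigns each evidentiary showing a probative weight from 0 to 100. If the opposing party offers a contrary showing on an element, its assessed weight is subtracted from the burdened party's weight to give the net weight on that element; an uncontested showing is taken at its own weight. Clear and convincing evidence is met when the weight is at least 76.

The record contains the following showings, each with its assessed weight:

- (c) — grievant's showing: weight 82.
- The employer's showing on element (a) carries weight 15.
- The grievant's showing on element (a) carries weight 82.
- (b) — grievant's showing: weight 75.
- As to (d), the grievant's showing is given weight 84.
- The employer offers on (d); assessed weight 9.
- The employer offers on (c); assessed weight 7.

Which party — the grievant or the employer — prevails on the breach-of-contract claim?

Stage 1 — burden on grievant; standard: clear and convincing evidence (weight is at least 76).
    (a): 82 − 15 = 67 < 76 [not met]
    (b): 75 < 76 [not met]
    (c): 82 − 7 = 75 < 76 [not met]
    (d): 84 − 9 = 75 < 76 [not met]
  The grievant does not carry Stage 1.
So the employer prevails.

employer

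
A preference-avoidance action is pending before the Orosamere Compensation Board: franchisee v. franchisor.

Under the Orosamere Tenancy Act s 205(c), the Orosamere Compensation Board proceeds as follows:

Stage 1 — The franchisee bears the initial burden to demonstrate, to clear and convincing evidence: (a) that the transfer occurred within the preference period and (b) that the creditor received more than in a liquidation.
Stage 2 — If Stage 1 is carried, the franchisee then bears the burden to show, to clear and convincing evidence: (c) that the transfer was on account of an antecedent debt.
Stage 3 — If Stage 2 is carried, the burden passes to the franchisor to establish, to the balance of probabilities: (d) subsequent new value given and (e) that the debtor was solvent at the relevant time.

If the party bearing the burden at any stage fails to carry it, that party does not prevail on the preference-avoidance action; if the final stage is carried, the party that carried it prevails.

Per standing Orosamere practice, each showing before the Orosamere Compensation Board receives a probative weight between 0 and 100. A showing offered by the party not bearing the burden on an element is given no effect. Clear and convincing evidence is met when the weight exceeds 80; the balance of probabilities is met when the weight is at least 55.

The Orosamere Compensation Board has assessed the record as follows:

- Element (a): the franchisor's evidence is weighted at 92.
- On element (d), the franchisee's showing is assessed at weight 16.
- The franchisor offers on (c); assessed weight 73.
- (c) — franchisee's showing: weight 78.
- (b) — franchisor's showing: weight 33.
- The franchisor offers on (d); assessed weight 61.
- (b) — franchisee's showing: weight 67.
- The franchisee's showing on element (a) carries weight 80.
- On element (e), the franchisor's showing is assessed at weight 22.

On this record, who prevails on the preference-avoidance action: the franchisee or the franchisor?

franchisor

At Stage 1 the franchisee must meet clear and convincing evidence (weight exceeds 80): on (a) the weight is 80 (the franchisor's 92 is given no effect), ≤ 80, so (a) does not meet the standard; on (b) the weight is 67 (the franchisor's 33 is given no effect), which does not exceed 80, so (b) does not meet the standard.
  The franchisee does not carry Stage 1.
The franchisor prevails.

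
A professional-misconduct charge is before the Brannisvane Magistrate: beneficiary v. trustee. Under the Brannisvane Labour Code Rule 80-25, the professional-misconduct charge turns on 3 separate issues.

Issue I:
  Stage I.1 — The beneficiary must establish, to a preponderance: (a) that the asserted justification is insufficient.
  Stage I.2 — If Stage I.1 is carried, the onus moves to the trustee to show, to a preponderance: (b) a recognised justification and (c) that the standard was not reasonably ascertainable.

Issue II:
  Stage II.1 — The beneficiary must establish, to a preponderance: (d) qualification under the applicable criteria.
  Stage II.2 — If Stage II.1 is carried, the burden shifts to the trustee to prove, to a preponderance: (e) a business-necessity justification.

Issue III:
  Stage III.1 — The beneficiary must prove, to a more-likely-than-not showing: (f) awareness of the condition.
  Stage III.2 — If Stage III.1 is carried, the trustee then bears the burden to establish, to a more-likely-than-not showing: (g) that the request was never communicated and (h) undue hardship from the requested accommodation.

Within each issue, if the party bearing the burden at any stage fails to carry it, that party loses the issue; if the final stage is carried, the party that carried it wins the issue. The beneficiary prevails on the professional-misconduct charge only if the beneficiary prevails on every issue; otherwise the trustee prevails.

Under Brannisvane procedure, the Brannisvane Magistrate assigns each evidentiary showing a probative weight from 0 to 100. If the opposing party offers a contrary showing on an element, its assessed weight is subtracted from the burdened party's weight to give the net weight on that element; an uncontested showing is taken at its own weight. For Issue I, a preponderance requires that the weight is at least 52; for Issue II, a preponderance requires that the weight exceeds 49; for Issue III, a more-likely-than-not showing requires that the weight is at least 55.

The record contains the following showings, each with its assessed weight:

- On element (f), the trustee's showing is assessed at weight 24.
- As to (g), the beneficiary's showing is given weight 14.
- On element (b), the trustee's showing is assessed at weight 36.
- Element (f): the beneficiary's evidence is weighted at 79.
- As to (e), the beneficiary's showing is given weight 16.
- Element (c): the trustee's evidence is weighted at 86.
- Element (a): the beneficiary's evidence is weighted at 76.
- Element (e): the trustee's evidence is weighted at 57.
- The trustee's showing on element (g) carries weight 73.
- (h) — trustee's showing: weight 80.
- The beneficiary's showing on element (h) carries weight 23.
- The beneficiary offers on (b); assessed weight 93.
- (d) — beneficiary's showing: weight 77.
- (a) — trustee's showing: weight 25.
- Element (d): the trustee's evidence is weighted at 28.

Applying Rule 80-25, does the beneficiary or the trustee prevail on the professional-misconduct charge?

trustee

— Issue I —
At Stage I.1 the beneficiary must meet a preponderance (weight is at least 52): on (a) the weight is 76 less the opposing 25 gives net 51, < 52, so (a) does not meet the standard.
  The beneficiary does not carry Stage I.1.
So the trustee prevails on this issue.
— Issue II —
Stage II.1 — burden on beneficiary; standard: a preponderance (weight exceeds 49).
    (d): 77 − 28 = 49 ≤ 49 [not met]
  Not every element is met, so the beneficiary fails to carry Stage II.1.
So the trustee prevails on this issue.
— Issue III —
Stage III.1 (beneficiary, a more-likely-than-not showing, weight is at least 55): (f) net 79−24=55 ≥ 55 — meets.
  The beneficiary carries Stage III.1; the trustee now bears the burden.
Stage III.2 (trustee, a more-likely-than-not showing, weight is at least 55): (g) net 73−14=59 ≥ 55 — meets; (h) net 80−23=57 ≥ 55 — meets.
  The trustee carries the last stage.
Every stage carried; the trustee prevails on this issue.
Per-issue: Issue I → trustee; Issue II → trustee; Issue III → trustee. The beneficiary must prevail on every issue; overall, the trustee prevails.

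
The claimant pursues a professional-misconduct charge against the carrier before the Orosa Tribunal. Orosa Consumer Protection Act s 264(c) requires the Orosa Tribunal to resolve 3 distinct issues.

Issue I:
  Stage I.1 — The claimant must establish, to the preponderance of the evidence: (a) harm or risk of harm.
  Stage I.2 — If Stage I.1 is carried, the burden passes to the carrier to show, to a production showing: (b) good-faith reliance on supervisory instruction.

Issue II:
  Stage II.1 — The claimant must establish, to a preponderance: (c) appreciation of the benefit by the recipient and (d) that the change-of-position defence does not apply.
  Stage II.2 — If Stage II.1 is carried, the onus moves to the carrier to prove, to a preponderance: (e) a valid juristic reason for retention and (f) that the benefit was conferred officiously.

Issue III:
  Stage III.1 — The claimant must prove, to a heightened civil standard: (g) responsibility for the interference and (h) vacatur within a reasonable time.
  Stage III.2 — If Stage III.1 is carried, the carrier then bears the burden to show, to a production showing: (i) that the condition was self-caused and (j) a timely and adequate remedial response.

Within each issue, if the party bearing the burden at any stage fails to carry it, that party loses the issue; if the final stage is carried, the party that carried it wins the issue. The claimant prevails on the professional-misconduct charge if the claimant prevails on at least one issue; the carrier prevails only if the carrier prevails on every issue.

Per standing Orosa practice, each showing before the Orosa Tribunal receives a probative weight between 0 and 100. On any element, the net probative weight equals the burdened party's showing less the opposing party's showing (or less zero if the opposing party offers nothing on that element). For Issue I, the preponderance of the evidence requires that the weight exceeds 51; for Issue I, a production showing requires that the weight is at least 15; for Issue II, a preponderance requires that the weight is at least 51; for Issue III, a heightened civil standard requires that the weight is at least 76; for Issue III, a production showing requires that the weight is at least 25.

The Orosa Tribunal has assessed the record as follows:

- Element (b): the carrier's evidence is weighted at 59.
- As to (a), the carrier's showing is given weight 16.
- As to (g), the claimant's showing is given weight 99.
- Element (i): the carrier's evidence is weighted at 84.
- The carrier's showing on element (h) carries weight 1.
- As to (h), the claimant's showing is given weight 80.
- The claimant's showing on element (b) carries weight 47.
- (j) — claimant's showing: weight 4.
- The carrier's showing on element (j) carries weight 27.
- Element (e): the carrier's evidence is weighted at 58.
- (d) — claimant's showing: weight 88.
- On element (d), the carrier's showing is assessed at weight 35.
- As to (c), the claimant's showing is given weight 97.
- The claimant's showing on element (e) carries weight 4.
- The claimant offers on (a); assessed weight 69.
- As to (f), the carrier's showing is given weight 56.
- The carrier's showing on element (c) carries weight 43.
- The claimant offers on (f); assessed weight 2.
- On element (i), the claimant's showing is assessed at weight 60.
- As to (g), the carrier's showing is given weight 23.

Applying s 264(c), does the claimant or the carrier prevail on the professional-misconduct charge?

— Issue I —
At Stage I.1 the claimant must meet the preponderance of the evidence (weight exceeds 51): on (a) the weight is 69 less the opposing 16 gives net 53, > 51, so (a) meets the standard.
  Stage I.1 carried; the burden shifts to the carrier.
At Stage I.2 the carrier must meet a production showing (weight is at least 15): on (b) the weight is 59 less the opposing 47 gives net 12, < 15, so (b) does not meet the standard.
  Not every element is met, so the carrier fails to carry Stage I.2.
The analysis ends at Stage I.2; the claimant prevails on this issue.
— Issue II —
Stage II.1 (claimant, a preponderance, weight is at least 51): (c) net 97−43=54 ≥ 51 — meets; (d) net 88−35=53 ≥ 51 — meets.
  Stage II.1 is satisfied; the onus moves to the carrier.
Stage II.2 (carrier, a preponderance, weight is at least 51): (e) net 58−4=54 ≥ 51 — meets; (f) net 56−2=54 ≥ 51 — meets.
  The carrier carries the last stage.
All stages carried — the carrier prevails on this issue.
— Issue III —
At Stage III.1 the claimant must meet a heightened civil standard (weight is at least 76): on (g) the weight is 99 less the opposing 23 gives net 76, ≥ 76, so (g) meets the standard; on (h) the weight is 80 less the opposing 1 gives net 79, which does reach 76, so (h) meets the standard.
  All elements met. The burden passes to the carrier.
At Stage III.2 the carrier must meet a production showing (weight is at least 25): on (i) the weight is 84 less the opposing 60 gives net 24, < 25, so (i) does not meet the standard; on (j) the weight is 27 less the opposing 4 gives net 23, < 25, so (j) does not meet the standard.
  Stage III.2 not carried; the carrier fails its burden.
So the claimant prevails on this issue.
Per-issue: Issue I → claimant; Issue II → carrier; Issue III → claimant. The claimant must prevail on at least one issue; overall, the claimant prevails.

claimant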